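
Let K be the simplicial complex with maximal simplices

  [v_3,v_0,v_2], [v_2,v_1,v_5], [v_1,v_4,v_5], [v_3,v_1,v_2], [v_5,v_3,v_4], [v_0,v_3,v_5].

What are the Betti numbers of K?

Order the vertices as v_0 < v_1 < v_2 < v_3 < v_4 < v_5. Listing each simplex with vertices in this order, K has dimension 2 with simplices:

  0-simplices (6): [v_0], [v_1], [v_2], [v_3], [v_4], [v_5]
  1-simplices (12): [v_0,v_2], [v_0,v_3], [v_0,v_5], [v_1,v_2], [v_1,v_3], [v_1,v_4], [v_1,v_5], [v_2,v_3], [v_2,v_5], [v_3,v_4], [v_3,v_5], [v_4,v_5]
  2-simplices (6): [v_0,v_2,v_3], [v_0,v_3,v_5], [v_1,v_2,v_3], [v_1,v_2,v_5], [v_1,v_4,v_5], [v_3,v_4,v_5]

so the chain groups are C_0 ≅ Z^6, C_1 ≅ Z^12, C_2 ≅ Z^6.

∂_1: C_1 → C_0 maps an edge to its endpoints' difference, ∂[p,q] = q − p.
This gives a 6×12 integer matrix of rank 5; reducing to Smith normal form yields diagonal entries (1,1,1,1,1).

Boundary ∂_2: C_2 → C_1 acts by ∂[p,q,r] = [q,r] − [p,r] + [p,q]. For instance
  ∂[v_1,v_4,v_5] = [v_4,v_5] − [v_1,v_5] + [v_1,v_4],
  ∂[v_1,v_2,v_3] = [v_2,v_3] − [v_1,v_3] + [v_1,v_2].
This gives a 12×6 integer matrix of rank 6; reducing to Smith normal form yields diagonal entries (1,1,1,1,1,1).

Computing H_k = (kernel of ∂_k) / (image of ∂_{k+1}):

  H_0: rank C_0 − rank ∂_1 = 6 − 5 = 1, and the invariant factors of ∂_1 are all 1, so H_0 ≅ Z.
  H_1: rank ker ∂_1 − rank ∂_2 = (12 − 5) − 6 = 1, and the invariant factors of ∂_2 are all 1, so H_1 ≅ Z.
  H_2: rank ker ∂_2 − rank ∂_3 = (6 − 6) − 0 = 0, and there is no ∂_3, so H_2 ≅ 0.

Hence the Betti numbers are b_0 = 1, b_1 = 1, b_2 = 0.

b_0 = 1, b_1 = 1, b_2 = 0.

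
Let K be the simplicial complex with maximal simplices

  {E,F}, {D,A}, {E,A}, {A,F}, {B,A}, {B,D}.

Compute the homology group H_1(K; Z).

H_1 ≅ Z^2.

Order the vertices as A < B < D < E < F. Listing each simplex with vertices in this order, K has dimension 1 with simplices:

  0-simplices (5): A, B, D, E, F
  1-simplices (6): AB, AD, AE, AF, BD, EF

Hence C_0 ≅ Z^5, C_1 ≅ Z^6.

∂_1: C_1 → C_0 sends each edge [p,q] (with p < q) to q − p. For instance
  ∂BD = D − B.
The 5×6 boundary matrix has rank 4 and Smith normal form diag(1,1,1,1).

Now H_k = ker ∂_k / im ∂_{k+1}, so:

  H_1: rank ker ∂_1 − rank ∂_2 = (6 − 4) − 0 = 2, and there is no ∂_2, so H_1 = Z^2.

(K is a triangulation of a wedge of 2 circles.)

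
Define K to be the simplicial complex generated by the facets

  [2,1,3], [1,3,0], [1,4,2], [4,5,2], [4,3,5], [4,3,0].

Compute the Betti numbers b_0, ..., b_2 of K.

b_0 = 1, b_1 = 1, b_2 = 0.

Order the vertices as 0 < 1 < 2 < 3 < 4 < 5. Listing each simplex with vertices in this order, K has dimension 2 with simplices:

  0-simplices (6): [0], [1], [2], [3], [4], [5]
  1-simplices (12): [0,1], [0,3], [0,4], [1,2], [1,3], [1,4], [2,3], [2,4], [2,5], [3,4], [3,5], [4,5]
  2-simplices (6): [0,1,3], [0,3,4], [1,2,3], [1,2,4], [2,4,5], [3,4,5]

so the chain groups are C_0 ≅ Z^6, C_1 ≅ Z^12, C_2 ≅ Z^6.

∂_1: C_1 → C_0 is given by ∂[p,q] = [q] − [p]. For instance
  ∂[2,3] = [3] − [2].
This gives a 6×12 integer matrix of rank 5; reducing to Smith normal form yields diagonal entries (1,1,1,1,1).

∂_2: C_2 → C_1 sends each 2-simplex [p,q,r] to [q,r] − [p,r] + [p,q]. For instance
  ∂[2,4,5] = [4,5] − [2,5] + [2,4],
  ∂[0,1,3] = [1,3] − [0,3] + [0,1].
The 12×6 boundary matrix has rank 6 and Smith normal form diag(1,1,1,1,1,1).

From H_k ≅ ker(∂_k) / im(∂_{k+1}) we obtain:

  H_0: rank C_0 − rank ∂_1 = 6 − 5 = 1, and the invariant factors of ∂_1 are all 1, so H_0 ≅ Z.
  H_1: rank ker ∂_1 − rank ∂_2 = (12 − 5) − 6 = 1, and the invariant factors of ∂_2 are all 1, so H_1 ≅ Z.
  H_2: rank ker ∂_2 − rank ∂_3 = (6 − 6) − 0 = 0, and there is no ∂_3, so H_2 ≅ 0.

As a check, the Euler characteristic is 6 − 12 + 6 = 0, which agrees with 1 − 1 + 0 = 0.

Hence the Betti numbers are b_0 = 1, b_1 = 1, b_2 = 0.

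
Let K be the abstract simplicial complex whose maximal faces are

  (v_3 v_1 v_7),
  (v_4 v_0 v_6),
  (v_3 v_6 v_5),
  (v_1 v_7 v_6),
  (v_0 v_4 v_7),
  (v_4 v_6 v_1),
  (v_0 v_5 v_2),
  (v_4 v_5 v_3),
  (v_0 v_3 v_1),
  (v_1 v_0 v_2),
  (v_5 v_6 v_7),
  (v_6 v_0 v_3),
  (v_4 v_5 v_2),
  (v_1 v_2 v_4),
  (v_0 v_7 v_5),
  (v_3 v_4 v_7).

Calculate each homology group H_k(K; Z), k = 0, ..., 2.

K has 8 vertices, 24 edges, 16 triangles.
rank ∂_0 = 0, rank ∂_1 = 7 ⇒ b_0 = 8 − 0 − 7 = 1; all invariant factors of ∂_1 are 1 so no torsion. So H_0 = Z.
rank ∂_1 = 7, rank ∂_2 = 15 ⇒ b_1 = 24 − 7 − 15 = 2; all invariant factors of ∂_2 are 1 so no torsion. So H_1 = Z^2.
rank ∂_2 = 15, rank ∂_3 = 0 ⇒ b_2 = 16 − 15 − 0 = 1. So H_2 = Z.

H_0 ≅ Z,  H_1 ≅ Z^2,  H_2 ≅ Z.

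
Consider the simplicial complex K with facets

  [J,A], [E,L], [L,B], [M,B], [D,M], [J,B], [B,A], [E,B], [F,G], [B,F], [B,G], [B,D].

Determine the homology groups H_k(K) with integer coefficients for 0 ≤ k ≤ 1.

H_0 ≅ Z,  H_1 ≅ Z^4.

K has 9 vertices, 12 edges.
rank ∂_0 = 0, rank ∂_1 = 8 ⇒ b_0 = 9 − 0 − 8 = 1; all invariant factors of ∂_1 are 1 so no torsion. So H_0 = Z.
rank ∂_1 = 8, rank ∂_2 = 0 ⇒ b_1 = 12 − 8 − 0 = 4. So H_1 = Z^4.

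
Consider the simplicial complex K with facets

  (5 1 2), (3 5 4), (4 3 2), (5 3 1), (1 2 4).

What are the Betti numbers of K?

K has 5 vertices, 10 edges, 5 triangles.
rank ∂_0 = 0, rank ∂_1 = 4 ⇒ b_0 = 5 − 0 − 4 = 1; all invariant factors of ∂_1 are 1 so no torsion. So H_0 ≅ Z.
rank ∂_1 = 4, rank ∂_2 = 5 ⇒ b_1 = 10 − 4 − 5 = 1; all invariant factors of ∂_2 are 1 so no torsion. So H_1 ≅ Z.
rank ∂_2 = 5, rank ∂_3 = 0 ⇒ b_2 = 5 − 5 − 0 = 0. So H_2 ≅ 0.

b_0 = 1, b_1 = 1, b_2 = 0.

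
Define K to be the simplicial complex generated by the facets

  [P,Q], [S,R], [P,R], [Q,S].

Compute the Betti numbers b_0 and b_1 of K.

We work with the vertex ordering P < Q < R < S. The simplices of K, each written with vertices in increasing order, are:

  0-simplices (4): P, Q, R, S
  1-simplices (4): PQ, PR, QS, RS

giving chain groups C_0 ≅ Z^4, C_1 ≅ Z^4.

∂_1: C_1 → C_0 is given by ∂[p,q] = [q] − [p]. For instance
  ∂QS = S − Q.
This gives a 4×4 integer matrix of rank 3; reducing to Smith normal form yields diagonal entries (1,1,1).

From H_k ≅ ker(∂_k) / im(∂_{k+1}) we obtain:

  H_0: rank C_0 − rank ∂_1 = 4 − 3 = 1, and the invariant factors of ∂_1 are all 1, so H_0 = Z.
  H_1: rank ker ∂_1 − rank ∂_2 = (4 − 3) − 0 = 1, and there is no ∂_2, so H_1 = Z.

Hence the Betti numbers are b_0 = 1, b_1 = 1.

b_0 = 1, b_1 = 1.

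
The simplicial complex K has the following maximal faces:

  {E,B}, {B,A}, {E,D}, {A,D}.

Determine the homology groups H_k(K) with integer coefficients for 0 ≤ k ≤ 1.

Fix the vertex order A < B < D < E and write every simplex with vertices in increasing order. Then dim K = 1 and the simplices of K are:

  0-simplices (4): A, B, D, E
  1-simplices (4): AB, AD, BE, DE

giving chain groups C_0 ≅ Z^4, C_1 ≅ Z^4.

∂_1: C_1 → C_0 sends each edge [p,q] (with p < q) to q − p.
The 4×4 boundary matrix has rank 3 and Smith normal form diag(1,1,1).

Now H_k = ker ∂_k / im ∂_{k+1}, so:

  H_0: rank C_0 − rank ∂_1 = 4 − 3 = 1, and the invariant factors of ∂_1 are all 1, so H_0 = Z.
  H_1: rank ker ∂_1 − rank ∂_2 = (4 − 3) − 0 = 1, and there is no ∂_2, so H_1 = Z.

As a check, the Euler characteristic is 4 − 4 = 0, which agrees with 1 − 1 = 0.
(K is a triangulation of the circle S^1.)

H_0 = Z,  H_1 = Z.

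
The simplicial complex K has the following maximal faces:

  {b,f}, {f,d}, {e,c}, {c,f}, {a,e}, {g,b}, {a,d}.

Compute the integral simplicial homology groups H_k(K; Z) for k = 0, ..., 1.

Order the vertices as a < b < c < d < e < f < g. Listing each simplex with vertices in this order, K has dimension 1 with simplices:

  0-simplices (7): a, b, c, d, e, f, g
  1-simplices (7): ad, ae, bf, bg, ce, cf, df

giving chain groups C_0 ≅ Z^7, C_1 ≅ Z^7.

Boundary ∂_1: C_1 → C_0 maps an edge to its endpoints' difference, ∂[p,q] = q − p. For instance
  ∂bg = g − b.
The resulting 7×7 matrix has rank 6, and its Smith normal form has invariant factors (1,1,1,1,1,1).

Reading off H_k = ker ∂_k / im ∂_{k+1}:

  H_0: rank C_0 − rank ∂_1 = 7 − 6 = 1, and the invariant factors of ∂_1 are all 1, so H_0 ≅ Z.
  H_1: rank ker ∂_1 − rank ∂_2 = (7 − 6) − 0 = 1, and there is no ∂_2, so H_1 ≅ Z.

H_0 = Z,  H_1 = Z.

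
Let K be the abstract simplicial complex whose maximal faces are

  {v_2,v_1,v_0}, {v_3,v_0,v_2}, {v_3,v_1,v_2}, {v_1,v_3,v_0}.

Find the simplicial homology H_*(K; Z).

K has 4 vertices, 6 edges, 4 triangles.
rank ∂_0 = 0, rank ∂_1 = 3 ⇒ b_0 = 4 − 0 − 3 = 1; all invariant factors of ∂_1 are 1 so no torsion. So H_0 ≅ Z.
rank ∂_1 = 3, rank ∂_2 = 3 ⇒ b_1 = 6 − 3 − 3 = 0; all invariant factors of ∂_2 are 1 so no torsion. So H_1 ≅ 0.
rank ∂_2 = 3, rank ∂_3 = 0 ⇒ b_2 = 4 − 3 − 0 = 1. So H_2 ≅ Z.

H_0 = Z,  H_1 = 0,  H_2 = Z.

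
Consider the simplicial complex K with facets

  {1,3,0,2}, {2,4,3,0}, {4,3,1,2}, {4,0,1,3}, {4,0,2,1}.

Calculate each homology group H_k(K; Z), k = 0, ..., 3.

H_0 ≅ Z,  H_1 = 0,  H_2 = 0,  H_3 ≅ Z.

Take the total order 0 < 1 < 2 < 3 < 4 on the vertex set. Then K (dimension 3) consists of the simplices:

  0-simplices (5): [0], [1], [2], [3], [4]
  1-simplices (10): [0,1], [0,2], [0,3], [0,4], [1,2], [1,3], [1,4], [2,3], [2,4], [3,4]
  2-simplices (10): [0,1,2], [0,1,3], [0,1,4], [0,2,3], [0,2,4], [0,3,4], [1,2,3], [1,2,4], [1,3,4], [2,3,4]
  3-simplices (5): [0,1,2,3], [0,1,2,4], [0,1,3,4], [0,2,3,4], [1,2,3,4]

giving chain groups C_0 ≅ Z^5, C_1 ≅ Z^10, C_2 ≅ Z^10, C_3 ≅ Z^5.

∂_1: C_1 → C_0 is given by ∂[p,q] = [q] − [p].
The 5×10 boundary matrix has rank 4 and Smith normal form diag(1,1,1,1).

Boundary ∂_2: C_2 → C_1 maps a triangle to the signed sum of its edges. For instance
  ∂[0,1,4] = [1,4] − [0,4] + [0,1],
  ∂[1,2,3] = [2,3] − [1,3] + [1,2].
The 10×10 boundary matrix has rank 6 and Smith normal form diag(1,1,1,1,1,1).

∂_3: C_3 → C_2 sends each 3-simplex σ to the alternating sum Σ_i (−1)^i (σ with its i-th vertex removed). For instance
  ∂[0,1,3,4] = [1,3,4] − [0,3,4] + [0,1,4] − [0,1,3],
  ∂[0,1,2,3] = [1,2,3] − [0,2,3] + [0,1,3] − [0,1,2].
As a 10×5 matrix over Z this has rank 4, with invariant factors (1,1,1,1).

From H_k ≅ ker(∂_k) / im(∂_{k+1}) we obtain:

  H_0: rank C_0 − rank ∂_1 = 5 − 4 = 1, and the invariant factors of ∂_1 are all 1, so H_0 ≅ Z.
  H_1: rank ker ∂_1 − rank ∂_2 = (10 − 4) − 6 = 0, and the invariant factors of ∂_2 are all 1, so H_1 ≅ 0.
  H_2: rank ker ∂_2 − rank ∂_3 = (10 − 6) − 4 = 0, and the invariant factors of ∂_3 are all 1, so H_2 ≅ 0.
  H_3: rank ker ∂_3 − rank ∂_4 = (5 − 4) − 0 = 1, and there is no ∂_4, so H_3 ≅ Z.

As a check, the Euler characteristic is 5 − 10 + 10 − 5 = 0, which agrees with 1 − 0 + 0 − 1 = 0.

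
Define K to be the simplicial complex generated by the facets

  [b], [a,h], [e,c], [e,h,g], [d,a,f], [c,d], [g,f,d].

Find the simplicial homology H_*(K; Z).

H_0 ≅ Z^2,  H_1 ≅ Z^2,  H_2 = 0.

K has 8 vertices, 11 edges, 3 triangles.
rank ∂_0 = 0, rank ∂_1 = 6 ⇒ b_0 = 8 − 0 − 6 = 2; all invariant factors of ∂_1 are 1 so no torsion. So H_0 = Z^2.
rank ∂_1 = 6, rank ∂_2 = 3 ⇒ b_1 = 11 − 6 − 3 = 2; all invariant factors of ∂_2 are 1 so no torsion. So H_1 = Z^2.
rank ∂_2 = 3, rank ∂_3 = 0 ⇒ b_2 = 3 − 3 − 0 = 0. So H_2 = 0.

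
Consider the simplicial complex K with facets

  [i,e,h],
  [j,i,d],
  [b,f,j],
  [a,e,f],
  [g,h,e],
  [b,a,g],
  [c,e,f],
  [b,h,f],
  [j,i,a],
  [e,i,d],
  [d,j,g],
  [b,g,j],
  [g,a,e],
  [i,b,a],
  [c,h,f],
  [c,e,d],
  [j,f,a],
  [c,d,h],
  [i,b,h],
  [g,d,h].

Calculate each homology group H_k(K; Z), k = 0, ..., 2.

Take the total order a < b < c < d < e < f < g < h < i < j on the vertex set. Then K (dimension 2) consists of the simplices:

  0-simplices (10): a, b, c, d, e, f, g, h, i, j
  1-simplices (30): ab, ae, af, ag, ai, aj, bf, bg, bh, bi, bj, cd, ce, cf, ch, de, dg, dh, di, dj, ef, eg, eh, ei, fh, fj, gh, gj, hi, ij
  2-simplices (20): abg, abi, aef, aeg, afj, aij, bfh, bfj, bgj, bhi, cde, cdh, cef, cfh, dei, dgh, dgj, dij, egh, ehi

so the chain groups are C_0 ≅ Z^10, C_1 ≅ Z^30, C_2 ≅ Z^20.

The boundary map ∂_1: C_1 → C_0 is given by ∂[p,q] = [q] − [p].
The 10×30 boundary matrix has rank 9 and Smith normal form diag(1,1,1,1,1,1,1,1,1).

∂_2: C_2 → C_1 maps a triangle to the signed sum of its edges. For instance
  ∂bhi = hi − bi + bh,
  ∂cfh = fh − ch + cf.
The resulting 30×20 matrix has rank 20, and its Smith normal form has invariant factors (1,1,1,1,1,1,1,1,1,1,1,1,1,1,1,1,1,1,1,2).

Reading off H_k = ker ∂_k / im ∂_{k+1}:

  H_0: rank C_0 − rank ∂_1 = 10 − 9 = 1, and the invariant factors of ∂_1 are all 1, so H_0 = Z.
  H_1: rank ker ∂_1 − rank ∂_2 = (30 − 9) − 20 = 1, and ∂_2 has invariant factor 2 > 1, so H_1 = Z ⊕ Z/2.
  H_2: rank ker ∂_2 − rank ∂_3 = (20 − 20) − 0 = 0, and there is no ∂_3, so H_2 = 0.

As a check, the Euler characteristic is 10 − 30 + 20 = 0, which agrees with 1 − 1 + 0 = 0.

H_0 ≅ Z,  H_1 ≅ Z ⊕ Z/2,  H_2 = 0.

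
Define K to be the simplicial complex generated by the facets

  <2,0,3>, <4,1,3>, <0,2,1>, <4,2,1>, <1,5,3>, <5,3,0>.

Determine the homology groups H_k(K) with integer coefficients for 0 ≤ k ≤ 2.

Fix the vertex order 0 < 1 < 2 < 3 < 4 < 5 and write every simplex with vertices in increasing order. Then dim K = 2 and the simplices of K are:

  0-simplices (6): [0], [1], [2], [3], [4], [5]
  1-simplices (12): [0,1], [0,2], [0,3], [0,5], [1,2], [1,3], [1,4], [1,5], [2,3], [2,4], [3,4], [3,5]
  2-simplices (6): [0,1,2], [0,2,3], [0,3,5], [1,2,4], [1,3,4], [1,3,5]

giving chain groups C_0 ≅ Z^6, C_1 ≅ Z^12, C_2 ≅ Z^6.

∂_1: C_1 → C_0 maps an edge to its endpoints' difference, ∂[p,q] = q − p.
This gives a 6×12 integer matrix of rank 5; reducing to Smith normal form yields diagonal entries (1,1,1,1,1).

∂_2: C_2 → C_1 sends each 2-simplex [p,q,r] to [q,r] − [p,r] + [p,q]. For instance
  ∂[1,3,5] = [3,5] − [1,5] + [1,3],
  ∂[0,1,2] = [1,2] − [0,2] + [0,1].
The 12×6 boundary matrix has rank 6 and Smith normal form diag(1,1,1,1,1,1).

From H_k ≅ ker(∂_k) / im(∂_{k+1}) we obtain:

  H_0: rank C_0 − rank ∂_1 = 6 − 5 = 1, and the invariant factors of ∂_1 are all 1, so H_0 = Z.
  H_1: rank ker ∂_1 − rank ∂_2 = (12 − 5) − 6 = 1, and the invariant factors of ∂_2 are all 1, so H_1 = Z.
  H_2: rank ker ∂_2 − rank ∂_3 = (6 − 6) − 0 = 0, and there is no ∂_3, so H_2 = 0.

(K is a triangulation of the cylinder S^1 x I.)

H_0 = Z,  H_1 = Z,  H_2 = 0.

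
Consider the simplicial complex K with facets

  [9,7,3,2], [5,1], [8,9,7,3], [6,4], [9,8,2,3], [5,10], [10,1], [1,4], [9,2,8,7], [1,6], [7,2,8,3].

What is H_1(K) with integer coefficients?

H_1 ≅ Z^2.

Fix the vertex order 1 < 2 < 3 < 4 < 5 < 6 < 7 < 8 < 9 < 10 and write every simplex with vertices in increasing order. Then dim K = 3 and the simplices of K are:

  0-simplices (10): [1], [2], [3], [4], [5], [6], [7], [8], [9], [10]
  1-simplices (16): [1,4], [1,5], [1,6], [1,10], [2,3], [2,7], [2,8], [2,9], [3,7], [3,8], [3,9], [4,6], [5,10], [7,8], [7,9], [8,9]
  2-simplices (10): [2,3,7], [2,3,8], [2,3,9], [2,7,8], [2,7,9], [2,8,9], [3,7,8], [3,7,9], [3,8,9], [7,8,9]
  3-simplices (5): [2,3,7,8], [2,3,7,9], [2,3,8,9], [2,7,8,9], [3,7,8,9]

giving chain groups C_0 ≅ Z^10, C_1 ≅ Z^16, C_2 ≅ Z^10, C_3 ≅ Z^5.

The boundary map ∂_1: C_1 → C_0 is given by ∂[p,q] = [q] − [p].
As a 10×16 matrix over Z this has rank 8, with invariant factors (1,1,1,1,1,1,1,1).

∂_2: C_2 → C_1 acts by ∂[p,q,r] = [q,r] − [p,r] + [p,q]. For instance
  ∂[2,7,8] = [7,8] − [2,8] + [2,7],
  ∂[3,7,8] = [7,8] − [3,8] + [3,7].
This gives a 16×10 integer matrix of rank 6; reducing to Smith normal form yields diagonal entries (1,1,1,1,1,1).

Boundary ∂_3: C_3 → C_2 sends each 3-simplex σ to the alternating sum Σ_i (−1)^i (σ with its i-th vertex removed). For instance
  ∂[2,3,7,8] = [3,7,8] − [2,7,8] + [2,3,8] − [2,3,7],
  ∂[3,7,8,9] = [7,8,9] − [3,8,9] + [3,7,9] − [3,7,8].
This gives a 10×5 integer matrix of rank 4; reducing to Smith normal form yields diagonal entries (1,1,1,1).

Reading off H_k = ker ∂_k / im ∂_{k+1}:

  H_1: rank ker ∂_1 − rank ∂_2 = (16 − 8) − 6 = 2, and the invariant factors of ∂_2 are all 1, so H_1 = Z^2.

(K is a triangulation of the disjoint union of the 3-sphere S^3 and a wedge of 2 circles.)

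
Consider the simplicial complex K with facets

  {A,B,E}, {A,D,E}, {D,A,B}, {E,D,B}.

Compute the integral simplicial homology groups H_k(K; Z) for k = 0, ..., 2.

H_0 = Z,  H_1 = 0,  H_2 = Z.

We work with the vertex ordering A < B < D < E. The simplices of K, each written with vertices in increasing order, are:

  0-simplices (4): A, B, D, E
  1-simplices (6): AB, AD, AE, BD, BE, DE
  2-simplices (4): ABD, ABE, ADE, BDE

Hence C_0 ≅ Z^4, C_1 ≅ Z^6, C_2 ≅ Z^4.

Boundary ∂_1: C_1 → C_0 maps an edge to its endpoints' difference, ∂[p,q] = q − p.
The 4×6 boundary matrix has rank 3 and Smith normal form diag(1,1,1).

∂_2: C_2 → C_1 sends each 2-simplex [p,q,r] to [q,r] − [p,r] + [p,q]. For instance
  ∂BDE = DE − BE + BD,
  ∂ADE = DE − AE + AD.
This gives a 6×4 integer matrix of rank 3; reducing to Smith normal form yields diagonal entries (1,1,1).

From H_k ≅ ker(∂_k) / im(∂_{k+1}) we obtain:

  H_0: rank C_0 − rank ∂_1 = 4 − 3 = 1, and the invariant factors of ∂_1 are all 1, so H_0 ≅ Z.
  H_1: rank ker ∂_1 − rank ∂_2 = (6 − 3) − 3 = 0, and the invariant factors of ∂_2 are all 1, so H_1 ≅ 0.
  H_2: rank ker ∂_2 − rank ∂_3 = (4 − 3) − 0 = 1, and there is no ∂_3, so H_2 ≅ Z.

As a check, the Euler characteristic is 4 − 6 + 4 = 2, which agrees with 1 − 0 + 1 = 2.
(K is a triangulation of the 2-sphere S^2.)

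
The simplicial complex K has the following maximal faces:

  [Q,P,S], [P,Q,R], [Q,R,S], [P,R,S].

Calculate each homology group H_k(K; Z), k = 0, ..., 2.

Order the vertices as P < Q < R < S. Listing each simplex with vertices in this order, K has dimension 2 with simplices:

  0-simplices (4): P, Q, R, S
  1-simplices (6): PQ, PR, PS, QR, QS, RS
  2-simplices (4): PQR, PQS, PRS, QRS

giving chain groups C_0 ≅ Z^4, C_1 ≅ Z^6, C_2 ≅ Z^4.

∂_1: C_1 → C_0 maps an edge to its endpoints' difference, ∂[p,q] = q − p.
The resulting 4×6 matrix has rank 3, and its Smith normal form has invariant factors (1,1,1).

The boundary map ∂_2: C_2 → C_1 maps a triangle to the signed sum of its edges. For instance
  ∂PQR = QR − PR + PQ,
  ∂PQS = QS − PS + PQ.
The 6×4 boundary matrix has rank 3 and Smith normal form diag(1,1,1).

From H_k ≅ ker(∂_k) / im(∂_{k+1}) we obtain:

  H_0: rank C_0 − rank ∂_1 = 4 − 3 = 1, and the invariant factors of ∂_1 are all 1, so H_0 = Z.
  H_1: rank ker ∂_1 − rank ∂_2 = (6 − 3) − 3 = 0, and the invariant factors of ∂_2 are all 1, so H_1 = 0.
  H_2: rank ker ∂_2 − rank ∂_3 = (4 − 3) − 0 = 1, and there is no ∂_3, so H_2 = Z.

As a check, the Euler characteristic is 4 − 6 + 4 = 2, which agrees with 1 − 0 + 1 = 2.
(K is a triangulation of the 2-sphere S^2.)

H_0 = Z,  H_1 = 0,  H_2 = Z.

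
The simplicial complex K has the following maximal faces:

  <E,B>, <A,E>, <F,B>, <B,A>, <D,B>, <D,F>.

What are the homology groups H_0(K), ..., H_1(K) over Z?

H_0 ≅ Z,  H_1 ≅ Z^2.

Fix the vertex order A < B < D < E < F and write every simplex with vertices in increasing order. Then dim K = 1 and the simplices of K are:

  0-simplices (5): A, B, D, E, F
  1-simplices (6): AB, AE, BD, BE, BF, DF

Hence C_0 ≅ Z^5, C_1 ≅ Z^6.

The boundary map ∂_1: C_1 → C_0 sends each edge [p,q] (with p < q) to q − p. For instance
  ∂AE = E − A.
The resulting 5×6 matrix has rank 4, and its Smith normal form has invariant factors (1,1,1,1).

From H_k ≅ ker(∂_k) / im(∂_{k+1}) we obtain:

  H_0: rank C_0 − rank ∂_1 = 5 − 4 = 1, and the invariant factors of ∂_1 are all 1, so H_0 ≅ Z.
  H_1: rank ker ∂_1 − rank ∂_2 = (6 − 4) − 0 = 2, and there is no ∂_2, so H_1 ≅ Z^2.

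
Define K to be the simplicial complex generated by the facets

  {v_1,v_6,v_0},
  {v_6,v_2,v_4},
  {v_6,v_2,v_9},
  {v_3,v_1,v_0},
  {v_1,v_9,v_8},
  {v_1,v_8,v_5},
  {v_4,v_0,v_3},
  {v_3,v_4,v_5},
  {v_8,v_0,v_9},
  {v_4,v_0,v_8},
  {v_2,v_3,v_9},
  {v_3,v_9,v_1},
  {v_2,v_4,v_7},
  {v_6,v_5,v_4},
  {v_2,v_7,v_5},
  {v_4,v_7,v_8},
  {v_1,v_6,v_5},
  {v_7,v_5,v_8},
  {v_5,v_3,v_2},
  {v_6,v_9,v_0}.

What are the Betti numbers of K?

b_0 = 1, b_1 = 1, b_2 = 0.

K has 10 vertices, 30 edges, 20 triangles.
rank ∂_0 = 0, rank ∂_1 = 9 ⇒ b_0 = 10 − 0 − 9 = 1; all invariant factors of ∂_1 are 1 so no torsion. So H_0 = Z.
rank ∂_1 = 9, rank ∂_2 = 20 ⇒ b_1 = 30 − 9 − 20 = 1; ∂_2 has invariant factor(s) [2] giving torsion. So H_1 = Z ⊕ Z/2Z.
rank ∂_2 = 20, rank ∂_3 = 0 ⇒ b_2 = 20 − 20 − 0 = 0. So H_2 = 0.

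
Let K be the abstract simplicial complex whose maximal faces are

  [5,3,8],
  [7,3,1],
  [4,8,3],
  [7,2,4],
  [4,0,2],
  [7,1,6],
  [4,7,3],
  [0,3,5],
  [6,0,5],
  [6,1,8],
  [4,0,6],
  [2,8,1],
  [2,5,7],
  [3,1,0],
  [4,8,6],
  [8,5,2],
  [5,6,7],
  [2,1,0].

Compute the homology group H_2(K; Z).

K has 9 vertices, 27 edges, 18 triangles.
rank ∂_2 = 17, rank ∂_3 = 0 ⇒ b_2 = 18 − 17 − 0 = 1. So H_2 = Z.

H_2 = Z.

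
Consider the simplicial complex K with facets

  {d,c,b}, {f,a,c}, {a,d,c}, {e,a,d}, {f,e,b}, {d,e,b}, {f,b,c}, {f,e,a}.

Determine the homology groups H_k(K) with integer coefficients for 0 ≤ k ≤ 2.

H_0 = Z,  H_1 = 0,  H_2 = Z.

Order the vertices as a < b < c < d < e < f. Listing each simplex with vertices in this order, K has dimension 2 with simplices:

  0-simplices (6): a, b, c, d, e, f
  1-simplices (12): ac, ad, ae, af, bc, bd, be, bf, cd, cf, de, ef
  2-simplices (8): acd, acf, ade, aef, bcd, bcf, bde, bef

so the chain groups are C_0 ≅ Z^6, C_1 ≅ Z^12, C_2 ≅ Z^8.

The boundary map ∂_1: C_1 → C_0 is given by ∂[p,q] = [q] − [p].
This gives a 6×12 integer matrix of rank 5; reducing to Smith normal form yields diagonal entries (1,1,1,1,1).

The boundary map ∂_2: C_2 → C_1 sends each 2-simplex [p,q,r] to [q,r] − [p,r] + [p,q]. For instance
  ∂acf = cf − af + ac,
  ∂acd = cd − ad + ac.
The resulting 12×8 matrix has rank 7, and its Smith normal form has invariant factors (1,1,1,1,1,1,1).

From H_k ≅ ker(∂_k) / im(∂_{k+1}) we obtain:

  H_0: rank C_0 − rank ∂_1 = 6 − 5 = 1, and the invariant factors of ∂_1 are all 1, so H_0 = Z.
  H_1: rank ker ∂_1 − rank ∂_2 = (12 − 5) − 7 = 0, and the invariant factors of ∂_2 are all 1, so H_1 = 0.
  H_2: rank ker ∂_2 − rank ∂_3 = (8 − 7) − 0 = 1, and there is no ∂_3, so H_2 = Z.

As a check, the Euler characteristic is 6 − 12 + 8 = 2, which agrees with 1 − 0 + 1 = 2.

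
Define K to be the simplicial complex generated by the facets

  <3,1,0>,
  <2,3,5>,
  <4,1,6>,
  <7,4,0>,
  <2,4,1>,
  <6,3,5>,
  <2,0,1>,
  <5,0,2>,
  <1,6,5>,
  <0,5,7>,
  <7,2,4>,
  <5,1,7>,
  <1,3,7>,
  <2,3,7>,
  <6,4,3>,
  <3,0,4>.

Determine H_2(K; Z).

H_2 ≅ Z.

Order the vertices as 0 < 1 < 2 < 3 < 4 < 5 < 6 < 7. Listing each simplex with vertices in this order, K has dimension 2 with simplices:

  0-simplices (8): [0], [1], [2], [3], [4], [5], [6], [7]
  1-simplices (24): (24 of them)
  2-simplices (16): [0,1,2], [0,1,3], [0,2,5], [0,3,4], [0,4,7], [0,5,7], [1,2,4], [1,3,7], [1,4,6], [1,5,6], [1,5,7], [2,3,5], [2,3,7], [2,4,7], [3,4,6], [3,5,6]

Hence C_0 ≅ Z^8, C_1 ≅ Z^24, C_2 ≅ Z^16.

∂_1: C_1 → C_0 sends each edge [p,q] (with p < q) to q − p.
As a 8×24 matrix over Z this has rank 7, with invariant factors (1,1,1,1,1,1,1).

∂_2: C_2 → C_1 maps a triangle to the signed sum of its edges. For instance
  ∂[3,5,6] = [5,6] − [3,6] + [3,5],
  ∂[0,1,2] = [1,2] − [0,2] + [0,1].
The resulting 24×16 matrix has rank 15, and its Smith normal form has invariant factors (1,1,1,1,1,1,1,1,1,1,1,1,1,1,1).

Reading off H_k = ker ∂_k / im ∂_{k+1}:

  H_2: rank ker ∂_2 − rank ∂_3 = (16 − 15) − 0 = 1, and there is no ∂_3, so H_2 ≅ Z.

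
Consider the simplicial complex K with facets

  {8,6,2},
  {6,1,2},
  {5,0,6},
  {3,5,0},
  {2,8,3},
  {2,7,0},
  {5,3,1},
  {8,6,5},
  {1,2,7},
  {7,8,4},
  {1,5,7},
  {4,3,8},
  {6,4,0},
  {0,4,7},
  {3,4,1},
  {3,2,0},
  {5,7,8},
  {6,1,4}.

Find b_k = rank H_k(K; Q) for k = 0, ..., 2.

We work with the vertex ordering 0 < 1 < 2 < 3 < 4 < 5 < 6 < 7 < 8. The simplices of K, each written with vertices in increasing order, are:

  0-simplices (9): [0], [1], [2], [3], [4], [5], [6], [7], [8]
  1-simplices (27): (27 of them)
  2-simplices (18): [0,2,3], [0,2,7], [0,3,5], [0,4,6], [0,4,7], [0,5,6], [1,2,6], [1,2,7], [1,3,4], [1,3,5], [1,4,6], [1,5,7], [2,3,8], [2,6,8], [3,4,8], [4,7,8], [5,6,8], [5,7,8]

giving chain groups C_0 ≅ Z^9, C_1 ≅ Z^27, C_2 ≅ Z^18.

Boundary ∂_1: C_1 → C_0 sends each edge [p,q] (with p < q) to q − p.
The resulting 9×27 matrix has rank 8, and its Smith normal form has invariant factors (1,1,1,1,1,1,1,1).

∂_2: C_2 → C_1 sends each 2-simplex [p,q,r] to [q,r] − [p,r] + [p,q]. For instance
  ∂[1,3,4] = [3,4] − [1,4] + [1,3],
  ∂[5,7,8] = [7,8] − [5,8] + [5,7].
The resulting 27×18 matrix has rank 17, and its Smith normal form has invariant factors (1,1,1,1,1,1,1,1,1,1,1,1,1,1,1,1,1).

Now H_k = ker ∂_k / im ∂_{k+1}, so:

  H_0: rank C_0 − rank ∂_1 = 9 − 8 = 1, and the invariant factors of ∂_1 are all 1, so H_0 ≅ Z.
  H_1: rank ker ∂_1 − rank ∂_2 = (27 − 8) − 17 = 2, and the invariant factors of ∂_2 are all 1, so H_1 ≅ Z^2.
  H_2: rank ker ∂_2 − rank ∂_3 = (18 − 17) − 0 = 1, and there is no ∂_3, so H_2 ≅ Z.

Hence the Betti numbers are b_0 = 1, b_1 = 2, b_2 = 1.

b_0 = 1, b_1 = 2, b_2 = 1.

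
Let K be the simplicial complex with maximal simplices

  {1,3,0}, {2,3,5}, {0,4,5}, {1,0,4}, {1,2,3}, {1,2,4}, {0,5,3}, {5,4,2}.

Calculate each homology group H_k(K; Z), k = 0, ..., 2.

H_0 = Z,  H_1 = 0,  H_2 = Z.

Order the vertices as 0 < 1 < 2 < 3 < 4 < 5. Listing each simplex with vertices in this order, K has dimension 2 with simplices:

  0-simplices (6): [0], [1], [2], [3], [4], [5]
  1-simplices (12): [0,1], [0,3], [0,4], [0,5], [1,2], [1,3], [1,4], [2,3], [2,4], [2,5], [3,5], [4,5]
  2-simplices (8): [0,1,3], [0,1,4], [0,3,5], [0,4,5], [1,2,3], [1,2,4], [2,3,5], [2,4,5]

giving chain groups C_0 ≅ Z^6, C_1 ≅ Z^12, C_2 ≅ Z^8.

Boundary ∂_1: C_1 → C_0 sends each edge [p,q] (with p < q) to q − p.
The 6×12 boundary matrix has rank 5 and Smith normal form diag(1,1,1,1,1).

Boundary ∂_2: C_2 → C_1 sends each 2-simplex [p,q,r] to [q,r] − [p,r] + [p,q]. For instance
  ∂[1,2,4] = [2,4] − [1,4] + [1,2],
  ∂[0,3,5] = [3,5] − [0,5] + [0,3].
The resulting 12×8 matrix has rank 7, and its Smith normal form has invariant factors (1,1,1,1,1,1,1).

Now H_k = ker ∂_k / im ∂_{k+1}, so:

  H_0: rank C_0 − rank ∂_1 = 6 − 5 = 1, and the invariant factors of ∂_1 are all 1, so H_0 = Z.
  H_1: rank ker ∂_1 − rank ∂_2 = (12 − 5) − 7 = 0, and the invariant factors of ∂_2 are all 1, so H_1 = 0.
  H_2: rank ker ∂_2 − rank ∂_3 = (8 − 7) − 0 = 1, and there is no ∂_3, so H_2 = Z.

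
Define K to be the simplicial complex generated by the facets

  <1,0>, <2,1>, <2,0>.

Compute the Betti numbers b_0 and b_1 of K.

b_0 = 1, b_1 = 1.

Take the total order 0 < 1 < 2 on the vertex set. Then K (dimension 1) consists of the simplices:

  0-simplices (3): [0], [1], [2]
  1-simplices (3): [0,1], [0,2], [1,2]

so the chain groups are C_0 ≅ Z^3, C_1 ≅ Z^3.

The boundary map ∂_1: C_1 → C_0 is given by ∂[p,q] = [q] − [p]. For instance
  ∂[0,2] = [2] − [0].
The resulting 3×3 matrix has rank 2, and its Smith normal form has invariant factors (1,1).

Reading off H_k = ker ∂_k / im ∂_{k+1}:

  H_0: rank C_0 − rank ∂_1 = 3 − 2 = 1, and the invariant factors of ∂_1 are all 1, so H_0 = Z.
  H_1: rank ker ∂_1 − rank ∂_2 = (3 − 2) − 0 = 1, and there is no ∂_2, so H_1 = Z.

(K is a triangulation of the circle S^1.)

Hence the Betti numbers are b_0 = 1, b_1 = 1.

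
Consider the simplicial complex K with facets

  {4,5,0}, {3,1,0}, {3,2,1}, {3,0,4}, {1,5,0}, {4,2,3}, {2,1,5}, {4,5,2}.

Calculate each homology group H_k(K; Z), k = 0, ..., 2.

We work with the vertex ordering 0 < 1 < 2 < 3 < 4 < 5. The simplices of K, each written with vertices in increasing order, are:

  0-simplices (6): [0], [1], [2], [3], [4], [5]
  1-simplices (12): [0,1], [0,3], [0,4], [0,5], [1,2], [1,3], [1,5], [2,3], [2,4], [2,5], [3,4], [4,5]
  2-simplices (8): [0,1,3], [0,1,5], [0,3,4], [0,4,5], [1,2,3], [1,2,5], [2,3,4], [2,4,5]

giving chain groups C_0 ≅ Z^6, C_1 ≅ Z^12, C_2 ≅ Z^8.

The boundary map ∂_1: C_1 → C_0 maps an edge to its endpoints' difference, ∂[p,q] = q − p.
The 6×12 boundary matrix has rank 5 and Smith normal form diag(1,1,1,1,1).

∂_2: C_2 → C_1 acts by ∂[p,q,r] = [q,r] − [p,r] + [p,q]. For instance
  ∂[1,2,3] = [2,3] − [1,3] + [1,2],
  ∂[0,3,4] = [3,4] − [0,4] + [0,3].
As a 12×8 matrix over Z this has rank 7, with invariant factors (1,1,1,1,1,1,1).

Now H_k = ker ∂_k / im ∂_{k+1}, so:

  H_0: rank C_0 − rank ∂_1 = 6 − 5 = 1, and the invariant factors of ∂_1 are all 1, so H_0 ≅ Z.
  H_1: rank ker ∂_1 − rank ∂_2 = (12 − 5) − 7 = 0, and the invariant factors of ∂_2 are all 1, so H_1 ≅ 0.
  H_2: rank ker ∂_2 − rank ∂_3 = (8 − 7) − 0 = 1, and there is no ∂_3, so H_2 ≅ Z.

As a check, the Euler characteristic is 6 − 12 + 8 = 2, which agrees with 1 − 0 + 1 = 2.

H_0 ≅ Z,  H_1 = 0,  H_2 ≅ Z.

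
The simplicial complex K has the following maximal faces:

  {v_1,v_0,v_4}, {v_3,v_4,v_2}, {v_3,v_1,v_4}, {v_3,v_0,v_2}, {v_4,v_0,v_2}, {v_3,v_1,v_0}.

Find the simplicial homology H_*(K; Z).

Take the total order v_0 < v_1 < v_2 < v_3 < v_4 on the vertex set. Then K (dimension 2) consists of the simplices:

  0-simplices (5): [v_0], [v_1], [v_2], [v_3], [v_4]
  1-simplices (9): [v_0,v_1], [v_0,v_2], [v_0,v_3], [v_0,v_4], [v_1,v_3], [v_1,v_4], [v_2,v_3], [v_2,v_4], [v_3,v_4]
  2-simplices (6): [v_0,v_1,v_3], [v_0,v_1,v_4], [v_0,v_2,v_3], [v_0,v_2,v_4], [v_1,v_3,v_4], [v_2,v_3,v_4]

Hence C_0 ≅ Z^5, C_1 ≅ Z^9, C_2 ≅ Z^6.

The boundary map ∂_1: C_1 → C_0 maps an edge to its endpoints' difference, ∂[p,q] = q − p. For instance
  ∂[v_0,v_4] = [v_4] − [v_0].
The resulting 5×9 matrix has rank 4, and its Smith normal form has invariant factors (1,1,1,1).

Boundary ∂_2: C_2 → C_1 sends each 2-simplex [p,q,r] to [q,r] − [p,r] + [p,q]. For instance
  ∂[v_1,v_3,v_4] = [v_3,v_4] − [v_1,v_4] + [v_1,v_3],
  ∂[v_0,v_1,v_4] = [v_1,v_4] − [v_0,v_4] + [v_0,v_1].
The 9×6 boundary matrix has rank 5 and Smith normal form diag(1,1,1,1,1).

Reading off H_k = ker ∂_k / im ∂_{k+1}:

  H_0: rank C_0 − rank ∂_1 = 5 − 4 = 1, and the invariant factors of ∂_1 are all 1, so H_0 ≅ Z.
  H_1: rank ker ∂_1 − rank ∂_2 = (9 − 4) − 5 = 0, and the invariant factors of ∂_2 are all 1, so H_1 ≅ 0.
  H_2: rank ker ∂_2 − rank ∂_3 = (6 − 5) − 0 = 1, and there is no ∂_3, so H_2 ≅ Z.

As a check, the Euler characteristic is 5 − 9 + 6 = 2, which agrees with 1 − 0 + 1 = 2.
(K is a triangulation of the 2-sphere S^2.)

H_0 ≅ Z,  H_1 = 0,  H_2 ≅ Z.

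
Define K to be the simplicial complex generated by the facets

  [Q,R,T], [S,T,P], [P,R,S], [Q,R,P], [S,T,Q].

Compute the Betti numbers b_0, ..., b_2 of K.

Order the vertices as P < Q < R < S < T. Listing each simplex with vertices in this order, K has dimension 2 with simplices:

  0-simplices (5): P, Q, R, S, T
  1-simplices (10): PQ, PR, PS, PT, QR, QS, QT, RS, RT, ST
  2-simplices (5): PQR, PRS, PST, QRT, QST

giving chain groups C_0 ≅ Z^5, C_1 ≅ Z^10, C_2 ≅ Z^5.

∂_1: C_1 → C_0 is given by ∂[p,q] = [q] − [p]. For instance
  ∂QR = R − Q.
The 5×10 boundary matrix has rank 4 and Smith normal form diag(1,1,1,1).

Boundary ∂_2: C_2 → C_1 sends each 2-simplex [p,q,r] to [q,r] − [p,r] + [p,q]. For instance
  ∂QST = ST − QT + QS,
  ∂PRS = RS − PS + PR.
This gives a 10×5 integer matrix of rank 5; reducing to Smith normal form yields diagonal entries (1,1,1,1,1).

Now H_k = ker ∂_k / im ∂_{k+1}, so:

  H_0: rank C_0 − rank ∂_1 = 5 − 4 = 1, and the invariant factors of ∂_1 are all 1, so H_0 = Z.
  H_1: rank ker ∂_1 − rank ∂_2 = (10 − 4) − 5 = 1, and the invariant factors of ∂_2 are all 1, so H_1 = Z.
  H_2: rank ker ∂_2 − rank ∂_3 = (5 − 5) − 0 = 0, and there is no ∂_3, so H_2 = 0.

Hence the Betti numbers are b_0 = 1, b_1 = 1, b_2 = 0.

b_0 = 1, b_1 = 1, b_2 = 0.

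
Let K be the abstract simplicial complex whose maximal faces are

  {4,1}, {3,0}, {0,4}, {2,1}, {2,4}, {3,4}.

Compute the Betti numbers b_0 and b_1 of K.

Take the total order 0 < 1 < 2 < 3 < 4 on the vertex set. Then K (dimension 1) consists of the simplices:

  0-simplices (5): [0], [1], [2], [3], [4]
  1-simplices (6): [0,3], [0,4], [1,2], [1,4], [2,4], [3,4]

giving chain groups C_0 ≅ Z^5, C_1 ≅ Z^6.

∂_1: C_1 → C_0 sends each edge [p,q] (with p < q) to q − p.
The resulting 5×6 matrix has rank 4, and its Smith normal form has invariant factors (1,1,1,1).

Reading off H_k = ker ∂_k / im ∂_{k+1}:

  H_0: rank C_0 − rank ∂_1 = 5 − 4 = 1, and the invariant factors of ∂_1 are all 1, so H_0 ≅ Z.
  H_1: rank ker ∂_1 − rank ∂_2 = (6 − 4) − 0 = 2, and there is no ∂_2, so H_1 ≅ Z^2.

As a check, the Euler characteristic is 5 − 6 = -1, which agrees with 1 − 2 = -1.

Hence the Betti numbers are b_0 = 1, b_1 = 2.

b_0 = 1, b_1 = 2.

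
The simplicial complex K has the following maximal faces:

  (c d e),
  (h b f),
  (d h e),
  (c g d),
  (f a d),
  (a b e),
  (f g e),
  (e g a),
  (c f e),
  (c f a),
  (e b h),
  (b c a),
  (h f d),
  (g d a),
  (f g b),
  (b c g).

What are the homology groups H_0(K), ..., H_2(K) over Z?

H_0 ≅ Z,  H_1 ≅ Z^2,  H_2 ≅ Z.

We work with the vertex ordering a < b < c < d < e < f < g < h. The simplices of K, each written with vertices in increasing order, are:

  0-simplices (8): a, b, c, d, e, f, g, h
  1-simplices (24): ab, ac, ad, ae, af, ag, bc, be, bf, bg, bh, cd, ce, cf, cg, de, df, dg, dh, ef, eg, eh, fg, fh
  2-simplices (16): abc, abe, acf, adf, adg, aeg, bcg, beh, bfg, bfh, cde, cdg, cef, deh, dfh, efg

so the chain groups are C_0 ≅ Z^8, C_1 ≅ Z^24, C_2 ≅ Z^16.

∂_1: C_1 → C_0 sends each edge [p,q] (with p < q) to q − p. For instance
  ∂ad = d − a.
The resulting 8×24 matrix has rank 7, and its Smith normal form has invariant factors (1,1,1,1,1,1,1).

∂_2: C_2 → C_1 maps a triangle to the signed sum of its edges. For instance
  ∂bcg = cg − bg + bc,
  ∂bfg = fg − bg + bf.
The 24×16 boundary matrix has rank 15 and Smith normal form diag(1,1,1,1,1,1,1,1,1,1,1,1,1,1,1).

From H_k ≅ ker(∂_k) / im(∂_{k+1}) we obtain:

  H_0: rank C_0 − rank ∂_1 = 8 − 7 = 1, and the invariant factors of ∂_1 are all 1, so H_0 ≅ Z.
  H_1: rank ker ∂_1 − rank ∂_2 = (24 − 7) − 15 = 2, and the invariant factors of ∂_2 are all 1, so H_1 ≅ Z^2.
  H_2: rank ker ∂_2 − rank ∂_3 = (16 − 15) − 0 = 1, and there is no ∂_3, so H_2 ≅ Z.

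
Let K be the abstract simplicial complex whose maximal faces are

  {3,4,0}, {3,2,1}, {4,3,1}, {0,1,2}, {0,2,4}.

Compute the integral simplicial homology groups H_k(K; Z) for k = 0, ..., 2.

Order the vertices as 0 < 1 < 2 < 3 < 4. Listing each simplex with vertices in this order, K has dimension 2 with simplices:

  0-simplices (5): [0], [1], [2], [3], [4]
  1-simplices (10): [0,1], [0,2], [0,3], [0,4], [1,2], [1,3], [1,4], [2,3], [2,4], [3,4]
  2-simplices (5): [0,1,2], [0,2,4], [0,3,4], [1,2,3], [1,3,4]

so the chain groups are C_0 ≅ Z^5, C_1 ≅ Z^10, C_2 ≅ Z^5.

∂_1: C_1 → C_0 sends each edge [p,q] (with p < q) to q − p. For instance
  ∂[1,4] = [4] − [1].
This gives a 5×10 integer matrix of rank 4; reducing to Smith normal form yields diagonal entries (1,1,1,1).

The boundary map ∂_2: C_2 → C_1 sends each 2-simplex [p,q,r] to [q,r] − [p,r] + [p,q]. For instance
  ∂[0,3,4] = [3,4] − [0,4] + [0,3],
  ∂[1,3,4] = [3,4] − [1,4] + [1,3].
The 10×5 boundary matrix has rank 5 and Smith normal form diag(1,1,1,1,1).

Computing H_k = (kernel of ∂_k) / (image of ∂_{k+1}):

  H_0: rank C_0 − rank ∂_1 = 5 − 4 = 1, and the invariant factors of ∂_1 are all 1, so H_0 = Z.
  H_1: rank ker ∂_1 − rank ∂_2 = (10 − 4) − 5 = 1, and the invariant factors of ∂_2 are all 1, so H_1 = Z.
  H_2: rank ker ∂_2 − rank ∂_3 = (5 − 5) − 0 = 0, and there is no ∂_3, so H_2 = 0.

As a check, the Euler characteristic is 5 − 10 + 5 = 0, which agrees with 1 − 1 + 0 = 0.

H_0 = Z,  H_1 = Z,  H_2 = 0.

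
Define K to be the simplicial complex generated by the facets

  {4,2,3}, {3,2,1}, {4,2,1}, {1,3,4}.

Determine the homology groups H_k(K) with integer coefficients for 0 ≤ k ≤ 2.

H_0 ≅ Z,  H_1 = 0,  H_2 ≅ Z.

We work with the vertex ordering 1 < 2 < 3 < 4. The simplices of K, each written with vertices in increasing order, are:

  0-simplices (4): [1], [2], [3], [4]
  1-simplices (6): [1,2], [1,3], [1,4], [2,3], [2,4], [3,4]
  2-simplices (4): [1,2,3], [1,2,4], [1,3,4], [2,3,4]

so the chain groups are C_0 ≅ Z^4, C_1 ≅ Z^6, C_2 ≅ Z^4.

The boundary map ∂_1: C_1 → C_0 sends each edge [p,q] (with p < q) to q − p. For instance
  ∂[1,3] = [3] − [1].
As a 4×6 matrix over Z this has rank 3, with invariant factors (1,1,1).

∂_2: C_2 → C_1 acts by ∂[p,q,r] = [q,r] − [p,r] + [p,q]. For instance
  ∂[1,2,4] = [2,4] − [1,4] + [1,2],
  ∂[2,3,4] = [3,4] − [2,4] + [2,3].
The 6×4 boundary matrix has rank 3 and Smith normal form diag(1,1,1).

Reading off H_k = ker ∂_k / im ∂_{k+1}:

  H_0: rank C_0 − rank ∂_1 = 4 − 3 = 1, and the invariant factors of ∂_1 are all 1, so H_0 ≅ Z.
  H_1: rank ker ∂_1 − rank ∂_2 = (6 − 3) − 3 = 0, and the invariant factors of ∂_2 are all 1, so H_1 ≅ 0.
  H_2: rank ker ∂_2 − rank ∂_3 = (4 − 3) − 0 = 1, and there is no ∂_3, so H_2 ≅ Z.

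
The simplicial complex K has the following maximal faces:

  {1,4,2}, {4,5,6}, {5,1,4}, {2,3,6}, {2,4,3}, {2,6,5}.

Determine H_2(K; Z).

H_2 ≅ 0.

K has 6 vertices, 12 edges, 6 triangles.
rank ∂_2 = 6, rank ∂_3 = 0 ⇒ b_2 = 6 − 6 − 0 = 0. So H_2 ≅ 0.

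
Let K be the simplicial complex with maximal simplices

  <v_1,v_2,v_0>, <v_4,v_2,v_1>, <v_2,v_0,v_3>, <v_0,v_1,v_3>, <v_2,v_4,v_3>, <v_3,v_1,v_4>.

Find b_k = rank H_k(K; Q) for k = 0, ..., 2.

b_0 = 1, b_1 = 0, b_2 = 1.

Order the vertices as v_0 < v_1 < v_2 < v_3 < v_4. Listing each simplex with vertices in this order, K has dimension 2 with simplices:

  0-simplices (5): [v_0], [v_1], [v_2], [v_3], [v_4]
  1-simplices (9): [v_0,v_1], [v_0,v_2], [v_0,v_3], [v_1,v_2], [v_1,v_3], [v_1,v_4], [v_2,v_3], [v_2,v_4], [v_3,v_4]
  2-simplices (6): [v_0,v_1,v_2], [v_0,v_1,v_3], [v_0,v_2,v_3], [v_1,v_2,v_4], [v_1,v_3,v_4], [v_2,v_3,v_4]

so the chain groups are C_0 ≅ Z^5, C_1 ≅ Z^9, C_2 ≅ Z^6.

Boundary ∂_1: C_1 → C_0 sends each edge [p,q] (with p < q) to q − p. For instance
  ∂[v_0,v_2] = [v_2] − [v_0].
The resulting 5×9 matrix has rank 4, and its Smith normal form has invariant factors (1,1,1,1).

∂_2: C_2 → C_1 maps a triangle to the signed sum of its edges. For instance
  ∂[v_0,v_1,v_2] = [v_1,v_2] − [v_0,v_2] + [v_0,v_1],
  ∂[v_1,v_3,v_4] = [v_3,v_4] − [v_1,v_4] + [v_1,v_3].
This gives a 9×6 integer matrix of rank 5; reducing to Smith normal form yields diagonal entries (1,1,1,1,1).

Now H_k = ker ∂_k / im ∂_{k+1}, so:

  H_0: rank C_0 − rank ∂_1 = 5 − 4 = 1, and the invariant factors of ∂_1 are all 1, so H_0 = Z.
  H_1: rank ker ∂_1 − rank ∂_2 = (9 − 4) − 5 = 0, and the invariant factors of ∂_2 are all 1, so H_1 = 0.
  H_2: rank ker ∂_2 − rank ∂_3 = (6 − 5) − 0 = 1, and there is no ∂_3, so H_2 = Z.

(K is a triangulation of the 2-sphere S^2.)

Hence the Betti numbers are b_0 = 1, b_1 = 0, b_2 = 1.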